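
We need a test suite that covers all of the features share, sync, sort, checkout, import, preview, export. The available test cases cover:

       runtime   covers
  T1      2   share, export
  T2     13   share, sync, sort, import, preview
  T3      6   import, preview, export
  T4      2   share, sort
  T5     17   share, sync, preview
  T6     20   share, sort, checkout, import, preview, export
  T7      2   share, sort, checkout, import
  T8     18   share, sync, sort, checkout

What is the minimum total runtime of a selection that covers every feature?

T1, T2, T7 cover every feature at runtime 2 + 13 + 2 = 17.
Any cover uses at least 2 test cases; among all covering selections none totals below 17.
Greedy by coverage-per-runtime would pick T7, T1, T3, T2 for 23 — worse than the optimum 17.

17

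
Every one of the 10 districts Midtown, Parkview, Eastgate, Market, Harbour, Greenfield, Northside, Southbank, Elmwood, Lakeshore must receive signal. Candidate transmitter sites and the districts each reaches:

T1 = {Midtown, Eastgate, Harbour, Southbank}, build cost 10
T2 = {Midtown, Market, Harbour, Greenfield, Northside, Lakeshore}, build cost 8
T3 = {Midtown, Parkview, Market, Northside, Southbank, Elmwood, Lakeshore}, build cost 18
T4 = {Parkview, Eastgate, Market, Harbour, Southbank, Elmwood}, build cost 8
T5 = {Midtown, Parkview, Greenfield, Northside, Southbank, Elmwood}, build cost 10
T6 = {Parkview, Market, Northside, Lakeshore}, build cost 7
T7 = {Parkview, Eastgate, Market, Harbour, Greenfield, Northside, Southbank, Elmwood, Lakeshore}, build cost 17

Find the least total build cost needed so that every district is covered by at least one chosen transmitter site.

16

T2, T4 cover every district at build cost 8 + 8 = 16.
Any cover uses at least 2 transmitter sites; among all covering selections none totals below 16.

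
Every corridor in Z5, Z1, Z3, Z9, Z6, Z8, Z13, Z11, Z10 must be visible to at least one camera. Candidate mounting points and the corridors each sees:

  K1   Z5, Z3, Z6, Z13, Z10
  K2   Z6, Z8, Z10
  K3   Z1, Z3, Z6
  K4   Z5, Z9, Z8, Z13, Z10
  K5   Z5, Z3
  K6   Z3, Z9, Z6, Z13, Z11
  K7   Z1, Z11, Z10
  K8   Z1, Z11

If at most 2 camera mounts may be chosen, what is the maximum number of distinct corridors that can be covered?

8

Choosing K3, K4 covers {Z5, Z1, Z3, Z9, Z6, Z8, Z13, Z10} — 8 corridors.
No choice of 2 camera mounts does better; here Z11 is left uncovered.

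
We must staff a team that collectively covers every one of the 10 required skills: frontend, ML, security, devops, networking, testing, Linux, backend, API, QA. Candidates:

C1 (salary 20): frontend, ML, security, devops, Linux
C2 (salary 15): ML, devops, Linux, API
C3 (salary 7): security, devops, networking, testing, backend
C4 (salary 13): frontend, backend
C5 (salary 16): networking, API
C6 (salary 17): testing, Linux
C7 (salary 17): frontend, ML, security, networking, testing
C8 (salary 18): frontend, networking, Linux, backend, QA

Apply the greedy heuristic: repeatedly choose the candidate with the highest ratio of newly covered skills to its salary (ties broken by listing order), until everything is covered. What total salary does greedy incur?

Pick 1: C3 adds 5 new (security, devops, networking, testing, backend) at salary 7 (ratio 5/7).
Pick 2: C2 adds 3 new (ML, Linux, API) at salary 15 (ratio 3/15).
Pick 3: C8 adds 2 new (frontend, QA) at salary 18 (ratio 2/18).
Greedy total salary: 7 + 15 + 18 = 40.

40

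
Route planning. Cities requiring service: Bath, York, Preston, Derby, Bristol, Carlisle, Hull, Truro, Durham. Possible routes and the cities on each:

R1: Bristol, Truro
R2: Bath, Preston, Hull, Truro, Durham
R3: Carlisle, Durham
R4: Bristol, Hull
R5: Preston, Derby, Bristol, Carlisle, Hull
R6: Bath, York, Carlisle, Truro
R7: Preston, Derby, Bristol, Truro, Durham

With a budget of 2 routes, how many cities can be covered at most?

Choosing R2, R5 covers {Bath, Preston, Derby, Bristol, Carlisle, Hull, Truro, Durham} — 8 cities.
No choice of 2 routes does better; here York is left uncovered.

8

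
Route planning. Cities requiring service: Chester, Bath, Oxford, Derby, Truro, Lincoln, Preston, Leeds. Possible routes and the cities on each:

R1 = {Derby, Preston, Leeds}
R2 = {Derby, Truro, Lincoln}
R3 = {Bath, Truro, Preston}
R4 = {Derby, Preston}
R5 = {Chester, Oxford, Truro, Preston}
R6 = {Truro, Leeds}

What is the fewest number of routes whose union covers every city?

R1, R2, R3, R5 together cover {Chester, Bath, Oxford, Derby, Truro, Lincoln, Preston, Leeds} — every city.
No 3 of the 6 routes cover everything (all 20 triples fall short), so 4 is minimum.

4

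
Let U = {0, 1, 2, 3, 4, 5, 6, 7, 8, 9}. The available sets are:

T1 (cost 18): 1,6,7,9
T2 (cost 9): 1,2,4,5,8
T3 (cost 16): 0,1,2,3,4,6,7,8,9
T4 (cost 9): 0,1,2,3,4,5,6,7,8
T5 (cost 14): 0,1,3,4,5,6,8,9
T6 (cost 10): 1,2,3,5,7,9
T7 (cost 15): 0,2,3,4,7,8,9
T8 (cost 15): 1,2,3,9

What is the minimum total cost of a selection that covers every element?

19

T4, T6 cover every element at cost 9 + 10 = 19.
Any cover uses at least 2 sets; among all covering selections none totals below 19.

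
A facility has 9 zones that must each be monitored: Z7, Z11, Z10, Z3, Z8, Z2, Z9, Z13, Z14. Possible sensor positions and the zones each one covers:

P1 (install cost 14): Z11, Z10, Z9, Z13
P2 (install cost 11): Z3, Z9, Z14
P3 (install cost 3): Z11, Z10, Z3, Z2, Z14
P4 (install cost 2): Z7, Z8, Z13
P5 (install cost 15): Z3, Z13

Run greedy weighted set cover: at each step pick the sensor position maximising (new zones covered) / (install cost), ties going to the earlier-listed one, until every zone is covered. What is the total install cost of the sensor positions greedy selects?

Pick 1: P3 adds 5 new (Z11, Z10, Z3, Z2, Z14) at install cost 3 (ratio 5/3).
Pick 2: P4 adds 3 new (Z7, Z8, Z13) at install cost 2 (ratio 3/2).
Pick 3: P2 adds 1 new (Z9) at install cost 11 (ratio 1/11).
Greedy total install cost: 3 + 2 + 11 = 16.

16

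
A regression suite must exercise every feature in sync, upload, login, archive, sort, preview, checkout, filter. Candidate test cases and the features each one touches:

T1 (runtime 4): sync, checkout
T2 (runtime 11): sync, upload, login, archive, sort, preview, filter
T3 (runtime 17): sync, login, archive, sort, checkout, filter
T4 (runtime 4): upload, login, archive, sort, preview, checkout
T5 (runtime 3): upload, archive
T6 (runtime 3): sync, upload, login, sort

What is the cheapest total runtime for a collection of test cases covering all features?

15

T1, T2 cover every feature at runtime 4 + 11 = 15.
Any cover uses at least 2 test cases; among all covering selections none totals below 15.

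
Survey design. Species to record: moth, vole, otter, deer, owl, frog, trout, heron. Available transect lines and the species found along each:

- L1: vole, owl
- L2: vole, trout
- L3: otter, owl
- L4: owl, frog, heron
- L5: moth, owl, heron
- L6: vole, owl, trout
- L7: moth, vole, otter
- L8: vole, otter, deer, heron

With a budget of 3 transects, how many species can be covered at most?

Choosing L2, L4, L7 covers {moth, vole, otter, owl, frog, trout, heron} — 7 species.
No choice of 3 transects does better; here deer is left uncovered.

7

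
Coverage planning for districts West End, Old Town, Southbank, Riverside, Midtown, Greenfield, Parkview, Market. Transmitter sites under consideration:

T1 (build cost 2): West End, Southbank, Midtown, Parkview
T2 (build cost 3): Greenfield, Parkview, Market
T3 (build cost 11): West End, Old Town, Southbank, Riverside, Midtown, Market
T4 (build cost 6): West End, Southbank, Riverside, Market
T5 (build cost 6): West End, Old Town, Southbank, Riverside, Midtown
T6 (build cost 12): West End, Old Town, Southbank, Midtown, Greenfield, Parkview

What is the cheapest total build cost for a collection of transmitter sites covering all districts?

T2, T5 cover every district at build cost 3 + 6 = 9.
Any cover uses at least 2 transmitter sites; among all covering selections none totals below 9.
Greedy by coverage-per-build cost would pick T1, T2, T5 for 11 — worse than the optimum 9.

9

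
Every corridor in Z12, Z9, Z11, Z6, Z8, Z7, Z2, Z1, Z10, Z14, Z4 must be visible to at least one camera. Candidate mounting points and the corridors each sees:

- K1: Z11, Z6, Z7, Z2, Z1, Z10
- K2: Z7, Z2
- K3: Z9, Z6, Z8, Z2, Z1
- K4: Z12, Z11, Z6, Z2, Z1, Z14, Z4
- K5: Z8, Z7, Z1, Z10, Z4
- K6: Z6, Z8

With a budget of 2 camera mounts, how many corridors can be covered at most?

Choosing K4, K5 covers {Z12, Z11, Z6, Z8, Z7, Z2, Z1, Z10, Z14, Z4} — 10 corridors.
No choice of 2 camera mounts does better; here Z9 is left uncovered.

10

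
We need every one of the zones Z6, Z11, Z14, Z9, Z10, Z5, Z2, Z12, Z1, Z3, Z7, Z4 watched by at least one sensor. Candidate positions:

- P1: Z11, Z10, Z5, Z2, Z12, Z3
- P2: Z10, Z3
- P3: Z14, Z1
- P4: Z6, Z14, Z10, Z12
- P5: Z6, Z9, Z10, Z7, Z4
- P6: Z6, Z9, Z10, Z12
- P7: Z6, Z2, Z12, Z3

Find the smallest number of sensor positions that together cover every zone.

3

P1, P3, P5 together cover {Z6, Z11, Z14, Z9, Z10, Z5, Z2, Z12, Z1, Z3, Z7, Z4} — every zone.
No 2 of the 7 sensor positions cover everything (all 21 pairs fall short), so 3 is minimum.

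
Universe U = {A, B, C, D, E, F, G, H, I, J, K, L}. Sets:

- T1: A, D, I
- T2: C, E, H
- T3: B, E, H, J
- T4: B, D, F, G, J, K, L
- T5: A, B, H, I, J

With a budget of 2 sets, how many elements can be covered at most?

10

Choosing T2, T4 covers {B, C, D, E, F, G, H, J, K, L} — 10 elements.
No choice of 2 sets does better; here A, I are left uncovered.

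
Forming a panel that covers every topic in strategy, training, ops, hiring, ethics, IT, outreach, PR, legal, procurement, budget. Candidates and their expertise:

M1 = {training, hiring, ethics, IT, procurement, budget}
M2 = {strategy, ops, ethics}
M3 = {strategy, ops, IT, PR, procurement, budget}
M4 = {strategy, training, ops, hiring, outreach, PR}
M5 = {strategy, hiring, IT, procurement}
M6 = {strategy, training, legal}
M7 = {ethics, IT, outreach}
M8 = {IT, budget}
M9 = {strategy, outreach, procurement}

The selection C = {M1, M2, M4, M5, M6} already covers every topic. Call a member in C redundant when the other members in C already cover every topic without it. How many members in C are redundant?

Drop M1: budget uncovered — not redundant.
Drop M2: the rest still cover every topic — redundant.
Drop M4: outreach, PR uncovered — not redundant.
Drop M5: the rest still cover every topic — redundant.
Drop M6: legal uncovered — not redundant.
2 redundant: M2, M5.

2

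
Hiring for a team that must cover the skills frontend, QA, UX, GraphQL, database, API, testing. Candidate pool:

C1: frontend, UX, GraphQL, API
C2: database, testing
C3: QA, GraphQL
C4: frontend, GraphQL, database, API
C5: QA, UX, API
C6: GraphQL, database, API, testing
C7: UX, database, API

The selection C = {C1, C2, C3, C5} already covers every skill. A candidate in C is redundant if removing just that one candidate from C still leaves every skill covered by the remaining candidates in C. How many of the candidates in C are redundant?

2

Drop C1: frontend uncovered — not redundant.
Drop C2: database, testing uncovered — not redundant.
Drop C3: the rest still cover every skill — redundant.
Drop C5: the rest still cover every skill — redundant.
2 redundant: C3, C5.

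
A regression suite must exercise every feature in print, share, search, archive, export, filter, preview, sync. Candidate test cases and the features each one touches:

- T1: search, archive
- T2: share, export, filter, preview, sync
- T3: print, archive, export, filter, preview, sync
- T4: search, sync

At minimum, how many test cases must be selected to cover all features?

T1, T2, T3 together cover {print, share, search, archive, export, filter, preview, sync} — every feature.
No 2 of the 4 test cases cover everything (all 6 pairs fall short), so 3 is minimum.

3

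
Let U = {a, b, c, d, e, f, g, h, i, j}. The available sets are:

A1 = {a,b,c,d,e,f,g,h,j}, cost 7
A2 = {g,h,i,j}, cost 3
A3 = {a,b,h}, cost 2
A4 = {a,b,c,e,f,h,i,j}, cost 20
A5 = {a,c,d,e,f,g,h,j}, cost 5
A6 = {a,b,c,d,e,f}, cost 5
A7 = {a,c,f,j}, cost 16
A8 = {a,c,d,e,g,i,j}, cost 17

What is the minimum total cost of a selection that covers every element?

8

A2, A6 cover every element at cost 3 + 5 = 8.
Any cover uses at least 2 sets; among all covering selections none totals below 8.
Greedy by coverage-per-cost would pick A5, A3, A2 for 10 — worse than the optimum 8.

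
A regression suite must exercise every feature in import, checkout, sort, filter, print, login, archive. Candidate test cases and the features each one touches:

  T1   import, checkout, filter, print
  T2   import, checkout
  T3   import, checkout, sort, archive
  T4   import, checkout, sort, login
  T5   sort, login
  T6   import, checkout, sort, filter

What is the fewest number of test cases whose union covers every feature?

3

T1, T3, T4 together cover {import, checkout, sort, filter, print, login, archive} — every feature.
No 2 of the 6 test cases cover everything (all 15 pairs fall short), so 3 is minimum.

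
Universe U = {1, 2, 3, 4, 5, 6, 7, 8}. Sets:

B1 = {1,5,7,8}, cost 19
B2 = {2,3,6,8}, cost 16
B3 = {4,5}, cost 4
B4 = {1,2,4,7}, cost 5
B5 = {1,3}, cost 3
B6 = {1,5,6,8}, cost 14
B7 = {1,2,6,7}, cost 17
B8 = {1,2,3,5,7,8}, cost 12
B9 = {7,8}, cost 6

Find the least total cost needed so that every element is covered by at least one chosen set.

22

B4, B5, B6 cover every element at cost 5 + 3 + 14 = 22.
Any cover uses at least 3 sets; among all covering selections none totals below 22.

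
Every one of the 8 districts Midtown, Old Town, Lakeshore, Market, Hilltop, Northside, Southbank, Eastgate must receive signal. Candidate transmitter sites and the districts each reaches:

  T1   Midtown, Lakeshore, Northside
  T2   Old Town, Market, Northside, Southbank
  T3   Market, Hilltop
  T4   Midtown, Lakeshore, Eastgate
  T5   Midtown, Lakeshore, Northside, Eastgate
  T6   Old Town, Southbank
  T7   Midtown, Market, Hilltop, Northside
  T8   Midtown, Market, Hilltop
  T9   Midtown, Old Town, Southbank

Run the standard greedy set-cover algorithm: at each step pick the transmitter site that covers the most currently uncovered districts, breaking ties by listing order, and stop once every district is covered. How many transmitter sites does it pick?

Pick 1: T2 covers 4 new districts (Old Town, Market, Northside, Southbank).
Pick 2: T4 covers 3 new districts (Midtown, Lakeshore, Eastgate).
Pick 3: T3 covers 1 new districts (Hilltop).
Greedy uses 3 transmitter sites.

3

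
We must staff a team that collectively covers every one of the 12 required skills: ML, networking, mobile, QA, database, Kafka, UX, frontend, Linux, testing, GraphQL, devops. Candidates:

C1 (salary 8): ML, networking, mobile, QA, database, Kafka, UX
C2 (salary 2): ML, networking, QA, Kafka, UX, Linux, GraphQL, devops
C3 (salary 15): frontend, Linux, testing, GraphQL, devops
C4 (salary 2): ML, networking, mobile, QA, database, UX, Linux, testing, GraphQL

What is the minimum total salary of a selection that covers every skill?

C2, C3, C4 cover every skill at salary 2 + 15 + 2 = 19.
Any cover uses at least 2 candidates; among all covering selections none totals below 19.

19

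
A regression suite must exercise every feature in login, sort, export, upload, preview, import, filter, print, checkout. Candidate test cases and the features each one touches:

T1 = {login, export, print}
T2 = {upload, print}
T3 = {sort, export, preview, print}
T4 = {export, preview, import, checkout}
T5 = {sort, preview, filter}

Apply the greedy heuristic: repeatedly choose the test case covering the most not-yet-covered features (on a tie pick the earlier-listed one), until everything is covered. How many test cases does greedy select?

Pick 1: T3 covers 4 new features (sort, export, preview, print).
Pick 2: T4 covers 2 new features (import, checkout).
Pick 3: T1 covers 1 new features (login).
Pick 4: T2 covers 1 new features (upload).
Pick 5: T5 covers 1 new features (filter).
Greedy uses 5 test cases. (The true minimum is 4.)

5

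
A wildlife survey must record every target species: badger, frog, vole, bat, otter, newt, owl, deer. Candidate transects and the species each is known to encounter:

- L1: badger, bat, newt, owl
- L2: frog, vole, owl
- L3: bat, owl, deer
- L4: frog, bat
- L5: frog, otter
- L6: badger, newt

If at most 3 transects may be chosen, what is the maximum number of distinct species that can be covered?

7

Choosing L1, L2, L3 covers {badger, frog, vole, bat, newt, owl, deer} — 7 species.
No choice of 3 transects does better; here otter is left uncovered.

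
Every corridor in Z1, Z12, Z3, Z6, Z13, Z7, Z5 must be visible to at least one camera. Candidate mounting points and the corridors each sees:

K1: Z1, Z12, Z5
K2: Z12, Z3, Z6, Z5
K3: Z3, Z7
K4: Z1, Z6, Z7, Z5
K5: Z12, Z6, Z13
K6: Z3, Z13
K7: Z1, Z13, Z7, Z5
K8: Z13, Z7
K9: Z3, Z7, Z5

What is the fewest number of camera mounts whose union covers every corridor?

2

K2, K7 together cover {Z1, Z12, Z3, Z6, Z13, Z7, Z5} — every corridor.
No single camera mount contains all 7 corridors, so 2 is optimal.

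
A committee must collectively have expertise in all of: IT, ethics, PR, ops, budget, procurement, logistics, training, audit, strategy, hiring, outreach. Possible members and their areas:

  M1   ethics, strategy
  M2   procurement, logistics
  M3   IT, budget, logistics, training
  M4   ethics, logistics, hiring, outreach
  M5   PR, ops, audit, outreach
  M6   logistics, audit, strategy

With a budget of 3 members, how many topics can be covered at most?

Choosing M1, M3, M5 covers {IT, ethics, PR, ops, budget, logistics, training, audit, strategy, outreach} — 10 topics.
No choice of 3 members does better; here procurement, hiring are left uncovered.

10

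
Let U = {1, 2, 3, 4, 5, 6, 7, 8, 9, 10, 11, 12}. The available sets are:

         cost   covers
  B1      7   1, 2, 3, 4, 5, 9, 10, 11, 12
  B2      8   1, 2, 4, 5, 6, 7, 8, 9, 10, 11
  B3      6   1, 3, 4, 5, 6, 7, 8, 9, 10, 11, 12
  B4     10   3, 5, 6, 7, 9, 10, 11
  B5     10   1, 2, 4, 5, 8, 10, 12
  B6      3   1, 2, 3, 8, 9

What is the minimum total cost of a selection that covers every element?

9

B3, B6 cover every element at cost 6 + 3 = 9.
Any cover uses at least 2 sets; among all covering selections none totals below 9.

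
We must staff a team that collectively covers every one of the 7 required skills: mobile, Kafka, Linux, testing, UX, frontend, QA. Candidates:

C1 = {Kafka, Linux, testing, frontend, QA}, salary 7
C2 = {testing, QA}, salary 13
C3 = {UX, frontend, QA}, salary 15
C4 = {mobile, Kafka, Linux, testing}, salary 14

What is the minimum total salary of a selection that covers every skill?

C3, C4 cover every skill at salary 15 + 14 = 29.
Any cover uses at least 2 candidates; among all covering selections none totals below 29.
Greedy by coverage-per-salary would pick C1, C4, C3 for 36 — worse than the optimum 29.

29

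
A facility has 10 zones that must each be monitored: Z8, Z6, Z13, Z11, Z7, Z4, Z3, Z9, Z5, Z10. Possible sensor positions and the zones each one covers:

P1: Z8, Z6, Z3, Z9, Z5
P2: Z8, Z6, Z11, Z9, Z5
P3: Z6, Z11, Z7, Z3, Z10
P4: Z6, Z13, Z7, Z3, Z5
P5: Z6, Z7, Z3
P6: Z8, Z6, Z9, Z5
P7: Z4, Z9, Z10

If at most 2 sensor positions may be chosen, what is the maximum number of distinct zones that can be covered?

8

Choosing P1, P3 covers {Z8, Z6, Z11, Z7, Z3, Z9, Z5, Z10} — 8 zones.
No choice of 2 sensor positions does better; here Z13, Z4 are left uncovered.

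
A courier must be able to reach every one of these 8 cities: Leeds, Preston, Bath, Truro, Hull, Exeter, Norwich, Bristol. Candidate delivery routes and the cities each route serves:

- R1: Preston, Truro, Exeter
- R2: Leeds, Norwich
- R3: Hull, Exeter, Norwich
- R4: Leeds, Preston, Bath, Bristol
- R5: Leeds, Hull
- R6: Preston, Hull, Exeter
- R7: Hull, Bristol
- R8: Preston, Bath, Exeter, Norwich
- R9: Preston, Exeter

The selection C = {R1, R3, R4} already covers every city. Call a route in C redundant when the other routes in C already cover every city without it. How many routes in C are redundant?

0

Drop R1: Truro uncovered — not redundant.
Drop R3: Hull, Norwich uncovered — not redundant.
Drop R4: Leeds, Bath, Bristol uncovered — not redundant.
None of the routes in C is redundant.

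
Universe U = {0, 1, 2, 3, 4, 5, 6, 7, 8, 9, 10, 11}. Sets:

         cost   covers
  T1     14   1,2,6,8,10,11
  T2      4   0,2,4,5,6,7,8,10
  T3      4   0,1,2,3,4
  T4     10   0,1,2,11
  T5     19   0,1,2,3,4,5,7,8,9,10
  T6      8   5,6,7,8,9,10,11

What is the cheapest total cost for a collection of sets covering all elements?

T3, T6 cover every element at cost 4 + 8 = 12.
Any cover uses at least 2 sets; among all covering selections none totals below 12.
Greedy by coverage-per-cost would pick T2, T3, T6 for 16 — worse than the optimum 12.

12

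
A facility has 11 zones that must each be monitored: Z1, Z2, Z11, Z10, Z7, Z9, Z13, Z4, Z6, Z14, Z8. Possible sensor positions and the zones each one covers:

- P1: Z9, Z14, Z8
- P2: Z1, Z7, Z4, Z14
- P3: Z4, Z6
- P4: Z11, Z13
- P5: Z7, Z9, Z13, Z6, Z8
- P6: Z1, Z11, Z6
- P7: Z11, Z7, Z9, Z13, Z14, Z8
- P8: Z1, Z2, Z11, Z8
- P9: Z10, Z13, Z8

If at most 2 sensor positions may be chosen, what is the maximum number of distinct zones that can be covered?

Choosing P2, P5 covers {Z1, Z7, Z9, Z13, Z4, Z6, Z14, Z8} — 8 zones.
No choice of 2 sensor positions does better; here Z2, Z11, Z10 are left uncovered.

8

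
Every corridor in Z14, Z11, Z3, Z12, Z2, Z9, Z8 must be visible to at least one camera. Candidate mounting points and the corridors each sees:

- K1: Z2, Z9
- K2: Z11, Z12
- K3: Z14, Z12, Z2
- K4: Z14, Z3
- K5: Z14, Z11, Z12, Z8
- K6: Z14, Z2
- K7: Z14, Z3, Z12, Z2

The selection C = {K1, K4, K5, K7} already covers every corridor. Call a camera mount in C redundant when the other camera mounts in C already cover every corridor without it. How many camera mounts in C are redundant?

2

Drop K1: Z9 uncovered — not redundant.
Drop K4: the rest still cover every corridor — redundant.
Drop K5: Z11, Z8 uncovered — not redundant.
Drop K7: the rest still cover every corridor — redundant.
2 redundant: K4, K7.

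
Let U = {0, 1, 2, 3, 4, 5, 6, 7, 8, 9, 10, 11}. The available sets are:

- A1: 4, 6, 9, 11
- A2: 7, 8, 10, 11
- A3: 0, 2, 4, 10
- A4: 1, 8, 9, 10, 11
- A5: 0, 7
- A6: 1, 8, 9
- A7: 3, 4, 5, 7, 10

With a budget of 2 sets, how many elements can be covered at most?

9

Choosing A4, A7 covers {1, 3, 4, 5, 7, 8, 9, 10, 11} — 9 elements.
No choice of 2 sets does better; here 0, 2, 6 are left uncovered.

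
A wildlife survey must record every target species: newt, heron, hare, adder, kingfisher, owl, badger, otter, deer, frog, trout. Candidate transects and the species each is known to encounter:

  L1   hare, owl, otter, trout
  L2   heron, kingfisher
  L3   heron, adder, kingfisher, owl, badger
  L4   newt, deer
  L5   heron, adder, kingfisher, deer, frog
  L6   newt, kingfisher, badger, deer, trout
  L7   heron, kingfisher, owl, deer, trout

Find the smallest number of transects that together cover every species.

3

L1, L5, L6 together cover {newt, heron, hare, adder, kingfisher, owl, badger, otter, deer, frog, trout} — every species.
No 2 of the 7 transects cover everything (all 21 pairs fall short), so 3 is minimum.
Greedy (largest uncovered first) would take L3, L1, L4, L5 — 4 transects — but 3 suffice.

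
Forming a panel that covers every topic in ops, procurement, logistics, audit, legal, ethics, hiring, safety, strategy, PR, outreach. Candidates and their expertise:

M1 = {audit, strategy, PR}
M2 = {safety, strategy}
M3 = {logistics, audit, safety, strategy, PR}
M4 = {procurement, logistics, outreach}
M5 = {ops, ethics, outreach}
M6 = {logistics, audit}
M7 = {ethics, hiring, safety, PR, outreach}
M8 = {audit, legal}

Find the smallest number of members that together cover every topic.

M1, M4, M5, M7, M8 together cover {ops, procurement, logistics, audit, legal, ethics, hiring, safety, strategy, PR, outreach} — every topic.
No 4 of the 8 members cover everything (all 70 size-4 selections fall short), so 5 is minimum.

5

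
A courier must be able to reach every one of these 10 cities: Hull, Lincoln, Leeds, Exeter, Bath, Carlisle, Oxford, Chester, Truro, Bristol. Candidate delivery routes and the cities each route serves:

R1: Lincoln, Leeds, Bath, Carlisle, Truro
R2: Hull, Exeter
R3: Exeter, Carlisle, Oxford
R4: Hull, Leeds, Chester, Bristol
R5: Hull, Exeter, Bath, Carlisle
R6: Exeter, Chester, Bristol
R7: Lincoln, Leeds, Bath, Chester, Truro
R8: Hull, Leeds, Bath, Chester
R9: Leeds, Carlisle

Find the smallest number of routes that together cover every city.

R1, R3, R4 together cover {Hull, Lincoln, Leeds, Exeter, Bath, Carlisle, Oxford, Chester, Truro, Bristol} — every city.
No 2 of the 9 routes cover everything (all 36 pairs fall short), so 3 is minimum.

3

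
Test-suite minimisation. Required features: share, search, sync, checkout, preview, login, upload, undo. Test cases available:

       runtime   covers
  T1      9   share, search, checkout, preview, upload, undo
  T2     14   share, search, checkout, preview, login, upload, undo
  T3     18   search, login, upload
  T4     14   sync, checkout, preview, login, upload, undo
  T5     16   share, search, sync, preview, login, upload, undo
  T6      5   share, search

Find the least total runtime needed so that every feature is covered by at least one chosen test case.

19

T4, T6 cover every feature at runtime 14 + 5 = 19.
Any cover uses at least 2 test cases; among all covering selections none totals below 19.
Greedy by coverage-per-runtime would pick T1, T4 for 23 — worse than the optimum 19.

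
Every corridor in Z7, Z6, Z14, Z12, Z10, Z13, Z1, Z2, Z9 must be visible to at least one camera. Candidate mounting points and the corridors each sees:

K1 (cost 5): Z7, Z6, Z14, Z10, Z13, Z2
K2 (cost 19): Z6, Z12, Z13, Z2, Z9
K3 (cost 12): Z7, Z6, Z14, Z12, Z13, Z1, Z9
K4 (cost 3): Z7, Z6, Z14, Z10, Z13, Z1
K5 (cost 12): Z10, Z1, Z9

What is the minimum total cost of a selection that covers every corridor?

17

K1, K3 cover every corridor at cost 5 + 12 = 17.
Any cover uses at least 2 camera mounts; among all covering selections none totals below 17.
Greedy by coverage-per-cost would pick K4, K1, K3 for 20 — worse than the optimum 17.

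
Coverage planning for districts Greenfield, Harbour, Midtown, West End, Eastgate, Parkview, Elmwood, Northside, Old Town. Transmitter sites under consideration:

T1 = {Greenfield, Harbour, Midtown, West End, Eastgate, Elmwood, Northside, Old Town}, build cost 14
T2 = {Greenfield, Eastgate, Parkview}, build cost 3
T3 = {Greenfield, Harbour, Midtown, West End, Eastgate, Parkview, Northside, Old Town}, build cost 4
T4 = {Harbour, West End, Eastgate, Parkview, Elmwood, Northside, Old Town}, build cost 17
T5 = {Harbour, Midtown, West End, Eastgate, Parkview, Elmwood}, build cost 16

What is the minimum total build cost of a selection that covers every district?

T1, T2 cover every district at build cost 14 + 3 = 17.
Any cover uses at least 2 transmitter sites; among all covering selections none totals below 17.
Greedy by coverage-per-build cost would pick T3, T1 for 18 — worse than the optimum 17.

17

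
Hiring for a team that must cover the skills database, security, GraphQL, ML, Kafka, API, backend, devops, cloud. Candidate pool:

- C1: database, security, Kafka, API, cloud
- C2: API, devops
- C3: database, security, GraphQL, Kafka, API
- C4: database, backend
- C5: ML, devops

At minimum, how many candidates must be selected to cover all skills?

4

C1, C3, C4, C5 together cover {database, security, GraphQL, ML, Kafka, API, backend, devops, cloud} — every skill.
No 3 of the 5 candidates cover everything (all 10 triples fall short), so 4 is minimum.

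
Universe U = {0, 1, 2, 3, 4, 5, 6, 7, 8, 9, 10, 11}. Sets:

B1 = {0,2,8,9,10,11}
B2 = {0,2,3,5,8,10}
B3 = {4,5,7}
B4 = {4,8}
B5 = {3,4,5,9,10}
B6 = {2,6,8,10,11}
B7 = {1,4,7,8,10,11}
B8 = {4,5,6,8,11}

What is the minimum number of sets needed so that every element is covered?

4

B1, B2, B6, B7 together cover {0, 1, 2, 3, 4, 5, 6, 7, 8, 9, 10, 11} — every element.
No 3 of the 8 sets cover everything (all 56 triples fall short), so 4 is minimum.
Greedy (largest uncovered first) would take B1, B3, B2, B6, B7 — 5 sets — but 4 suffice.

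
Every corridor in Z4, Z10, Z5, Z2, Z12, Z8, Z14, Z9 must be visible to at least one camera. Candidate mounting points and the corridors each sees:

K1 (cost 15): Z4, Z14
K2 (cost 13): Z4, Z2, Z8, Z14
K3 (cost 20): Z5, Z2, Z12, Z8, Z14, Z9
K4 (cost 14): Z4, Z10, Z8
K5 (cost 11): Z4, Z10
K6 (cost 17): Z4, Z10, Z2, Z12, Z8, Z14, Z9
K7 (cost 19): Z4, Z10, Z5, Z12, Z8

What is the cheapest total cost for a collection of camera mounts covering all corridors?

31

K3, K5 cover every corridor at cost 20 + 11 = 31.
Any cover uses at least 2 camera mounts; among all covering selections none totals below 31.
Greedy by coverage-per-cost would pick K6, K7 for 36 — worse than the optimum 31.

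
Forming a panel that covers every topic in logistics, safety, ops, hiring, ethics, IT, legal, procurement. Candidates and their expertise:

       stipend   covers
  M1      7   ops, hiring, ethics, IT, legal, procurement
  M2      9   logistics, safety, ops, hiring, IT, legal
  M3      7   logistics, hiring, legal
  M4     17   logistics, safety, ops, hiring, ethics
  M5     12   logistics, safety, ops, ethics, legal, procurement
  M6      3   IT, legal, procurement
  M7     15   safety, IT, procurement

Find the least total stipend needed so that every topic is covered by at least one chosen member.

16

M1, M2 cover every topic at stipend 7 + 9 = 16.
Any cover uses at least 2 members; among all covering selections none totals below 16.
Greedy by coverage-per-stipend would pick M6, M2, M1 for 19 — worse than the optimum 16.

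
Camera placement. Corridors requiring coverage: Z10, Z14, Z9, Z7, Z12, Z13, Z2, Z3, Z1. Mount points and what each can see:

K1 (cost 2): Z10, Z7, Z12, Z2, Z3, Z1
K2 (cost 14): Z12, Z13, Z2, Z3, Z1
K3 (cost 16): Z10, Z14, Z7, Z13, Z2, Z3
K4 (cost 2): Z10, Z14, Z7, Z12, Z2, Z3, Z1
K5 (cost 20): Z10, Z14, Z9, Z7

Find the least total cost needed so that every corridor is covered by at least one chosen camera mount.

34

K2, K5 cover every corridor at cost 14 + 20 = 34.
Any cover uses at least 2 camera mounts; among all covering selections none totals below 34.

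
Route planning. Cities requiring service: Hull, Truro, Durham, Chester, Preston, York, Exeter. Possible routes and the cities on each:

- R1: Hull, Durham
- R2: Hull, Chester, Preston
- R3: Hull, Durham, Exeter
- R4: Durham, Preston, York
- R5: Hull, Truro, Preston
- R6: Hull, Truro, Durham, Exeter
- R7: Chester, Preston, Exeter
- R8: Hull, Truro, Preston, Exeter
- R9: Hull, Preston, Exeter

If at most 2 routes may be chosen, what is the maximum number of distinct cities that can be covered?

Choosing R2, R6 covers {Hull, Truro, Durham, Chester, Preston, Exeter} — 6 cities.
No choice of 2 routes does better; here York is left uncovered.

6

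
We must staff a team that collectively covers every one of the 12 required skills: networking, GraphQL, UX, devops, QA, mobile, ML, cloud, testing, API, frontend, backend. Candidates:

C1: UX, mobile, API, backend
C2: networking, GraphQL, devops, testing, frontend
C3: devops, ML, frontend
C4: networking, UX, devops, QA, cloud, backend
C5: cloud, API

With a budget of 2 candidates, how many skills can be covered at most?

Choosing C1, C2 covers {networking, GraphQL, UX, devops, mobile, testing, API, frontend, backend} — 9 skills.
No choice of 2 candidates does better; here QA, ML, cloud are left uncovered.

9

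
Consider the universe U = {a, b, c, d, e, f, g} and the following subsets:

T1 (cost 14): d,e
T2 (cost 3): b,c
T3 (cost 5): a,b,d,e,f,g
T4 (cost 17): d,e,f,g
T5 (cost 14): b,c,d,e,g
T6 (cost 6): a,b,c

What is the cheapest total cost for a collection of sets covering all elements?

T2, T3 cover every element at cost 3 + 5 = 8.
Any cover uses at least 2 sets; among all covering selections none totals below 8.

8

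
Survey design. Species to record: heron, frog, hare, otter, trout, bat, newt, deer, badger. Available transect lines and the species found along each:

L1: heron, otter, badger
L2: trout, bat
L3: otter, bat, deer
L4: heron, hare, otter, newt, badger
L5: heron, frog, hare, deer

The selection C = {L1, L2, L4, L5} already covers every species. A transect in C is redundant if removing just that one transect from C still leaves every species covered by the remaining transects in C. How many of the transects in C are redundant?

Drop L1: the rest still cover every species — redundant.
Drop L2: trout, bat uncovered — not redundant.
Drop L4: newt uncovered — not redundant.
Drop L5: frog, deer uncovered — not redundant.
1 redundant: L1.

1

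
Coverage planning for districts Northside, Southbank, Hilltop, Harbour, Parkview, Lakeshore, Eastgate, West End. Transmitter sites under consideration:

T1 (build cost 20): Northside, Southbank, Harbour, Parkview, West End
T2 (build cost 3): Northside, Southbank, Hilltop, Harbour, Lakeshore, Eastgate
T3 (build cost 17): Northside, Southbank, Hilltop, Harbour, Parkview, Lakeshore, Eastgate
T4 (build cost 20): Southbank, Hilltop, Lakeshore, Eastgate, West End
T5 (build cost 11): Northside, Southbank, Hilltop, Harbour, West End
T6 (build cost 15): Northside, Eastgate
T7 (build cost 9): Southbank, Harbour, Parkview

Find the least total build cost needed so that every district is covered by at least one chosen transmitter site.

23

T1, T2 cover every district at build cost 20 + 3 = 23.
Any cover uses at least 2 transmitter sites; among all covering selections none totals below 23.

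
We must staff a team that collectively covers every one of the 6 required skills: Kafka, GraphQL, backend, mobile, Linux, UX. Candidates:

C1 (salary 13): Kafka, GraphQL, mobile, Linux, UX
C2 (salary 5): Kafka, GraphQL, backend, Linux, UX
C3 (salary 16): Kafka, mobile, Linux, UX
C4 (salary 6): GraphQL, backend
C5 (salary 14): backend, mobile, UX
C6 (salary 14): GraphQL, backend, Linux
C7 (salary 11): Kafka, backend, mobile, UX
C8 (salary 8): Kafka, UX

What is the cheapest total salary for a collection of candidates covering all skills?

C2, C7 cover every skill at salary 5 + 11 = 16.
Any cover uses at least 2 candidates; among all covering selections none totals below 16.

16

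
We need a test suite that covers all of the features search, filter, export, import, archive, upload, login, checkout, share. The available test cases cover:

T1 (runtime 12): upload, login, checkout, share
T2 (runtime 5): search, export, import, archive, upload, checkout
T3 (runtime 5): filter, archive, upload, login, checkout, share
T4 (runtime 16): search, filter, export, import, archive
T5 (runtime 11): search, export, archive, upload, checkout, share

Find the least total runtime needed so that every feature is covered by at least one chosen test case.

10

T2, T3 cover every feature at runtime 5 + 5 = 10.
Any cover uses at least 2 test cases; among all covering selections none totals below 10.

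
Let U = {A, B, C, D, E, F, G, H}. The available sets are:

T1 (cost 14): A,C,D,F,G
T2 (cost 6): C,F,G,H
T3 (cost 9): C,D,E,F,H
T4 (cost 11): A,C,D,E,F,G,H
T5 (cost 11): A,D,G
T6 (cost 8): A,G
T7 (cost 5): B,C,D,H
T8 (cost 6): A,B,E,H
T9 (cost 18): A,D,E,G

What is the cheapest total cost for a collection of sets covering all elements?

T4, T7 cover every element at cost 11 + 5 = 16.
Any cover uses at least 2 sets; among all covering selections none totals below 16.

16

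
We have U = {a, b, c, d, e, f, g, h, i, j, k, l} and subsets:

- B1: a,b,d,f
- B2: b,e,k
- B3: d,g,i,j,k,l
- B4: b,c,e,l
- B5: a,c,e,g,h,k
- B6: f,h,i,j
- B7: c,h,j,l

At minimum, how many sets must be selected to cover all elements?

3

B1, B3, B5 together cover {a, b, c, d, e, f, g, h, i, j, k, l} — every element.
No 2 of the 7 sets cover everything (all 21 pairs fall short), so 3 is minimum.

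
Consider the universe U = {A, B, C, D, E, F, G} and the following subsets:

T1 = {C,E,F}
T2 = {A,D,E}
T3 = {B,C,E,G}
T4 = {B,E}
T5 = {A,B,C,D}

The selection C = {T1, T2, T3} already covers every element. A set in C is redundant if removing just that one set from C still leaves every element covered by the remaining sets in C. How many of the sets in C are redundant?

Drop T1: F uncovered — not redundant.
Drop T2: A, D uncovered — not redundant.
Drop T3: B, G uncovered — not redundant.
None of the sets in C is redundant.

0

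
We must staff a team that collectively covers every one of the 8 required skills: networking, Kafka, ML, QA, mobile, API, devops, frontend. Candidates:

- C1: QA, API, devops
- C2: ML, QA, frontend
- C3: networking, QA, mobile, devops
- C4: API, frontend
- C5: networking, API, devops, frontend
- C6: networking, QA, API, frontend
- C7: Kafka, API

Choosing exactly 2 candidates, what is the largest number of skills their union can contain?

Choosing C2, C3 covers {networking, ML, QA, mobile, devops, frontend} — 6 skills.
No choice of 2 candidates does better; here Kafka, API are left uncovered.

6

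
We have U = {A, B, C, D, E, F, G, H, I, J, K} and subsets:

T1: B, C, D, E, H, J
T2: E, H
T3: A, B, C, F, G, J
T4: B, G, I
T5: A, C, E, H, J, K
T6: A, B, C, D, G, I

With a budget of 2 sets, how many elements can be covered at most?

10

Choosing T5, T6 covers {A, B, C, D, E, G, H, I, J, K} — 10 elements.
No choice of 2 sets does better; here F is left uncovered.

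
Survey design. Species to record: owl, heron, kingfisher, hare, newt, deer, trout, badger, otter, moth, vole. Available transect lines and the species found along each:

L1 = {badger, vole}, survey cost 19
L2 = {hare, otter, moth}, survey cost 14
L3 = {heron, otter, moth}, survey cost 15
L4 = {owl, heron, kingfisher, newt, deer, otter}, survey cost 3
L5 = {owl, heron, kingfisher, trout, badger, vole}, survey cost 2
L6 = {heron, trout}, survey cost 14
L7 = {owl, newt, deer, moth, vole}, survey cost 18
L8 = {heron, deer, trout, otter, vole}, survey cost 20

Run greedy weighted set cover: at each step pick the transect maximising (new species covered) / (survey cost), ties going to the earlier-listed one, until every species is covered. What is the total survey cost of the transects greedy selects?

19

Pick 1: L5 adds 6 new (owl, heron, kingfisher, trout, badger, vole) at survey cost 2 (ratio 6/2).
Pick 2: L4 adds 3 new (newt, deer, otter) at survey cost 3 (ratio 3/3).
Pick 3: L2 adds 2 new (hare, moth) at survey cost 14 (ratio 2/14).
Greedy total survey cost: 2 + 3 + 14 = 19.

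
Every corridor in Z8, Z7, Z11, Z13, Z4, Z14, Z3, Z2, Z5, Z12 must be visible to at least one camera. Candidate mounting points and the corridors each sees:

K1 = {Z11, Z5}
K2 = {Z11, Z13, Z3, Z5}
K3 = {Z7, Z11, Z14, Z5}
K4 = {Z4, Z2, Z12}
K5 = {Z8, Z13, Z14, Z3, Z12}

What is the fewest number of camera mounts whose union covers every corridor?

K3, K4, K5 together cover {Z8, Z7, Z11, Z13, Z4, Z14, Z3, Z2, Z5, Z12} — every corridor.
No 2 of the 5 camera mounts cover everything (all 10 pairs fall short), so 3 is minimum.

3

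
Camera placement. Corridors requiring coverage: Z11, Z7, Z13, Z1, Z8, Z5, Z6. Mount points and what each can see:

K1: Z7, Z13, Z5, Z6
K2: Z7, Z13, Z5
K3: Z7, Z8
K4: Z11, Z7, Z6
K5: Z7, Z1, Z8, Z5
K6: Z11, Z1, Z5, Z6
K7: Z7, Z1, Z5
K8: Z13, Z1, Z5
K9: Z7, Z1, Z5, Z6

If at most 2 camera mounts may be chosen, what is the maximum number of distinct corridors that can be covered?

Choosing K1, K5 covers {Z7, Z13, Z1, Z8, Z5, Z6} — 6 corridors.
No choice of 2 camera mounts does better; here Z11 is left uncovered.

6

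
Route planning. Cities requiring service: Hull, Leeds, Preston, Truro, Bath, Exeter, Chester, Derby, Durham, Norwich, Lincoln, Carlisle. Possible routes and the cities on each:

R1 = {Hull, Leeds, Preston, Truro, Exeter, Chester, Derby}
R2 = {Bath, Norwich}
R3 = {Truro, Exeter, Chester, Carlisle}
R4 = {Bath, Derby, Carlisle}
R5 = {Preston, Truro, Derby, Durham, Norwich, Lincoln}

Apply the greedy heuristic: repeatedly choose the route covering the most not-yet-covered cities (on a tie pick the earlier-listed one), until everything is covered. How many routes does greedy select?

Pick 1: R1 covers 7 new cities (Hull, Leeds, Preston, Truro, Exeter, Chester, Derby).
Pick 2: R5 covers 3 new cities (Durham, Norwich, Lincoln).
Pick 3: R4 covers 2 new cities (Bath, Carlisle).
Greedy uses 3 routes.

3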